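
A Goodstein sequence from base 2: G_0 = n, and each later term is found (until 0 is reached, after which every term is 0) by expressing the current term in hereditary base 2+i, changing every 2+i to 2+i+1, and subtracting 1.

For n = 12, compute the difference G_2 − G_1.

G_0=12  [base 2] 2^(2 + 1) + 2^2  →[2↦3]→  3^(3 + 1) + 3^3 = 108  −1 ⇒ G_1=107
G_1=107  [base 3] 3^(3 + 1) + 2·3^2 + 2·3 + 2  →[3↦4]→  4^(4 + 1) + 2·4^2 + 2·4 + 2 = 1066  −1 ⇒ G_2=1065

958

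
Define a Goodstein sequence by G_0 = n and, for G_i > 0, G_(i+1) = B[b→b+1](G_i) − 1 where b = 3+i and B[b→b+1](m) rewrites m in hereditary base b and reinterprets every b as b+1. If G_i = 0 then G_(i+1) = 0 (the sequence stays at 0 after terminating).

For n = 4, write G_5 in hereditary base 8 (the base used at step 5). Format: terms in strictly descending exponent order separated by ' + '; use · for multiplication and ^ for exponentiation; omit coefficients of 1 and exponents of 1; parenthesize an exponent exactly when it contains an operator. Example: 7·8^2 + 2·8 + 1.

base 3: 4 = 3 + 1; at 4: 4 + 1 = 5; next = 4
base 4: 4 = 4; at 5: 5 = 5; next = 4
base 5: 4 = 4; at 6: 4 = 4; next = 3
base 6: 3 = 3; at 7: 3 = 3; next = 2
base 7: 2 = 2; at 8: 2 = 2; next = 1
base 8: 1 = 1; at 9: 1 = 1; next = 0

1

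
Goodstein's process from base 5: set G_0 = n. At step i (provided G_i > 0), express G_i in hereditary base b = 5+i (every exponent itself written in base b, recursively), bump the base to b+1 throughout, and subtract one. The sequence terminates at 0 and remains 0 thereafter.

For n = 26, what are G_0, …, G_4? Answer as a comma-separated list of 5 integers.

step 0: 26 = 5^2 + 1; sub 6 for 5: 6^2 + 1; = 37; G_1 = 37−1 = 36
step 1: 36 = 6^2; sub 7 for 6: 7^2; = 49; G_2 = 49−1 = 48
step 2: 48 = 6·7 + 6; sub 8 for 7: 6·8 + 6; = 54; G_3 = 54−1 = 53
step 3: 53 = 6·8 + 5; sub 9 for 8: 6·9 + 5; = 59; G_4 = 59−1 = 58

26, 36, 48, 53, 58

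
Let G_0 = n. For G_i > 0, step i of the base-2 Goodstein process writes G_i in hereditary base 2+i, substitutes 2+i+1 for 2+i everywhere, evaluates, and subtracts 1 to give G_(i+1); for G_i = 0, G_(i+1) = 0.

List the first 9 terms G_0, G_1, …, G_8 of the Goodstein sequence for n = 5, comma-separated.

G_0=5  [base 2] 2^2 + 1  →[2↦3]→  3^3 + 1 = 28  −1 ⇒ G_1=27
G_1=27  [base 3] 3^3  →[3↦4]→  4^4 = 256  −1 ⇒ G_2=255
G_2=255  [base 4] 3·4^3 + 3·4^2 + 3·4 + 3  →[4↦5]→  3·5^3 + 3·5^2 + 3·5 + 3 = 468  −1 ⇒ G_3=467
G_3=467  [base 5] 3·5^3 + 3·5^2 + 3·5 + 2  →[5↦6]→  3·6^3 + 3·6^2 + 3·6 + 2 = 776  −1 ⇒ G_4=775
G_4=775  [base 6] 3·6^3 + 3·6^2 + 3·6 + 1  →[6↦7]→  3·7^3 + 3·7^2 + 3·7 + 1 = 1198  −1 ⇒ G_5=1197
G_5=1197  [base 7] 3·7^3 + 3·7^2 + 3·7  →[7↦8]→  3·8^3 + 3·8^2 + 3·8 = 1752  −1 ⇒ G_6=1751
G_6=1751  [base 8] 3·8^3 + 3·8^2 + 2·8 + 7  →[8↦9]→  3·9^3 + 3·9^2 + 2·9 + 7 = 2455  −1 ⇒ G_7=2454
G_7=2454  [base 9] 3·9^3 + 3·9^2 + 2·9 + 6  →[9↦10]→  3·10^3 + 3·10^2 + 2·10 + 6 = 3326  −1 ⇒ G_8=3325

5, 27, 255, 467, 775, 1197, 1751, 2454, 3325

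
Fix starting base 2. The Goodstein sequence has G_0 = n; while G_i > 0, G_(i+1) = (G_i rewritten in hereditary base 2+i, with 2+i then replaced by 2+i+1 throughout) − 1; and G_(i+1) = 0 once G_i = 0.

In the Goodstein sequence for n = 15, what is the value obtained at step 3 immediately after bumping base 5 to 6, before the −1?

15 —HB2→ 2^(2 + 1) + 2^2 + 2 + 1 —bump→ 3^(3 + 1) + 3^3 + 3 + 1 = 112 —(−1)→ 111
111 —HB3→ 3^(3 + 1) + 3^3 + 3 —bump→ 4^(4 + 1) + 4^4 + 4 = 1284 —(−1)→ 1283
1283 —HB4→ 4^(4 + 1) + 4^4 + 3 —bump→ 5^(5 + 1) + 5^5 + 3 = 18753 —(−1)→ 18752

326594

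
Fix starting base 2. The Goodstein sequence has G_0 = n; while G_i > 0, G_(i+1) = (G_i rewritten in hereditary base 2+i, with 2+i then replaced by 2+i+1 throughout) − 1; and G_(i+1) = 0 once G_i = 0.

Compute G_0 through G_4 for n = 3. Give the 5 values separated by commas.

3, 3, 3, 2, 1

[0] 3 ≡ 2 + 1 (base 2). Lift 3: 4. −1: 3.
[1] 3 ≡ 3 (base 3). Lift 4: 4. −1: 3.
[2] 3 ≡ 3 (base 4). Lift 5: 3. −1: 2.
[3] 2 ≡ 2 (base 5). Lift 6: 2. −1: 1.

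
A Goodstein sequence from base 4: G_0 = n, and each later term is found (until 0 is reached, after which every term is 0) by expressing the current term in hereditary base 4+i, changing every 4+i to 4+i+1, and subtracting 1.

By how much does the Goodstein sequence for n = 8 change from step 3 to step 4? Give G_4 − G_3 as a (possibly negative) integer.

0

i=0: 8 = 2·4 (b=4); 4→5: 2·5 = 10; 10−1 = 9
i=1: 9 = 5 + 4 (b=5); 5→6: 6 + 4 = 10; 10−1 = 9
i=2: 9 = 6 + 3 (b=6); 6→7: 7 + 3 = 10; 10−1 = 9
i=3: 9 = 7 + 2 (b=7); 7→8: 8 + 2 = 10; 10−1 = 9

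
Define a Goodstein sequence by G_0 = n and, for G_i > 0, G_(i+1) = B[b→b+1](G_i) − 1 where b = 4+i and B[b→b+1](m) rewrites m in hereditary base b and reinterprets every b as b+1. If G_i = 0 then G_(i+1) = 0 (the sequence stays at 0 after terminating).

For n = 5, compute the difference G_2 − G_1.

0

step 0: 5 = 4 + 1; sub 5 for 4: 5 + 1; = 6; G_1 = 6−1 = 5
step 1: 5 = 5; sub 6 for 5: 6; = 6; G_2 = 6−1 = 5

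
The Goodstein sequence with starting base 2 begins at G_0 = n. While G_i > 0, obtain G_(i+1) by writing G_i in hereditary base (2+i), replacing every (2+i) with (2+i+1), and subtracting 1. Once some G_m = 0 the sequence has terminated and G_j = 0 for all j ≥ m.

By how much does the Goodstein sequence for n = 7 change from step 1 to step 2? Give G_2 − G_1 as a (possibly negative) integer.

229

G_0 = 7. HB_2(7) = 2^2 + 2 + 1. Bump = 31. G_1 = 30.
G_1 = 30. HB_3(30) = 3^3 + 3. Bump = 260. G_2 = 259.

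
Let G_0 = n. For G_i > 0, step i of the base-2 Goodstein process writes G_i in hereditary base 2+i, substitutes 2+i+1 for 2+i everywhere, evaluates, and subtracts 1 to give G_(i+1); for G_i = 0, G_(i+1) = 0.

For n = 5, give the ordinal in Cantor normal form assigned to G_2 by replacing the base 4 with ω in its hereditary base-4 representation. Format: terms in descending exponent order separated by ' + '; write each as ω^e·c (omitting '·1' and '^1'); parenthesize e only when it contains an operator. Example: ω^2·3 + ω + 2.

5 —HB2→ 2^2 + 1 —bump→ 3^3 + 1 = 28 —(−1)→ 27
27 —HB3→ 3^3 —bump→ 4^4 = 256 —(−1)→ 255
255 —HB4→ 3·4^3 + 3·4^2 + 3·4 + 3 —bump→ 3·5^3 + 3·5^2 + 3·5 + 3 = 468 —(−1)→ 467

ω^3·3 + ω^2·3 + ω·3 + 3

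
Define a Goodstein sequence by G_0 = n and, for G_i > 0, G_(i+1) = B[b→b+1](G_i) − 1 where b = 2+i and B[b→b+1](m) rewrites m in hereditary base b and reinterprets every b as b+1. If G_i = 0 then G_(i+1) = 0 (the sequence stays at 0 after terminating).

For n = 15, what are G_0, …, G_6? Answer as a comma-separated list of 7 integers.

15, 111, 1283, 18752, 326593, 6588344, 150994943

i=0: 15 = 2^(2 + 1) + 2^2 + 2 + 1 (b=2); 2→3: 3^(3 + 1) + 3^3 + 3 + 1 = 112; 112−1 = 111
i=1: 111 = 3^(3 + 1) + 3^3 + 3 (b=3); 3→4: 4^(4 + 1) + 4^4 + 4 = 1284; 1284−1 = 1283
i=2: 1283 = 4^(4 + 1) + 4^4 + 3 (b=4); 4→5: 5^(5 + 1) + 5^5 + 3 = 18753; 18753−1 = 18752
i=3: 18752 = 5^(5 + 1) + 5^5 + 2 (b=5); 5→6: 6^(6 + 1) + 6^6 + 2 = 326594; 326594−1 = 326593
i=4: 326593 = 6^(6 + 1) + 6^6 + 1 (b=6); 6→7: 7^(7 + 1) + 7^7 + 1 = 6588345; 6588345−1 = 6588344
i=5: 6588344 = 7^(7 + 1) + 7^7 (b=7); 7→8: 8^(8 + 1) + 8^8 = 150994944; 150994944−1 = 150994943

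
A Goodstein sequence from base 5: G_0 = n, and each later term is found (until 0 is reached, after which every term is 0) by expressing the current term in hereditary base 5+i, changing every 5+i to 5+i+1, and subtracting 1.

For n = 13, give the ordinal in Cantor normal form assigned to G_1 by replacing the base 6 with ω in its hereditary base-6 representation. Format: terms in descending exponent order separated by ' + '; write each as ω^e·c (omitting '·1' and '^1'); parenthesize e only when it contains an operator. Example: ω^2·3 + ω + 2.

ω·2 + 2

step 0: 13 = 2·5 + 3; sub 6 for 5: 2·6 + 3; = 15; G_1 = 15−1 = 14
step 1: 14 = 2·6 + 2; sub 7 for 6: 2·7 + 2; = 16; G_2 = 16−1 = 15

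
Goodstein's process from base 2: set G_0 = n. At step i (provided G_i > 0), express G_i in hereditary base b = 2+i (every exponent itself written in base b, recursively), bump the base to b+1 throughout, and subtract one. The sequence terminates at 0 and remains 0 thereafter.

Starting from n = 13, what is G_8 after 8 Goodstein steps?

100000003325

[0] 13 ≡ 2^(2 + 1) + 2^2 + 1 (base 2). Lift 3: 109. −1: 108.
[1] 108 ≡ 3^(3 + 1) + 3^3 (base 3). Lift 4: 1280. −1: 1279.
[2] 1279 ≡ 4^(4 + 1) + 3·4^3 + 3·4^2 + 3·4 + 3 (base 4). Lift 5: 16093. −1: 16092.
[3] 16092 ≡ 5^(5 + 1) + 3·5^3 + 3·5^2 + 3·5 + 2 (base 5). Lift 6: 280712. −1: 280711.
[4] 280711 ≡ 6^(6 + 1) + 3·6^3 + 3·6^2 + 3·6 + 1 (base 6). Lift 7: 5765999. −1: 5765998.
[5] 5765998 ≡ 7^(7 + 1) + 3·7^3 + 3·7^2 + 3·7 (base 7). Lift 8: 134219480. −1: 134219479.
[6] 134219479 ≡ 8^(8 + 1) + 3·8^3 + 3·8^2 + 2·8 + 7 (base 8). Lift 9: 3486786856. −1: 3486786855.
[7] 3486786855 ≡ 9^(9 + 1) + 3·9^3 + 3·9^2 + 2·9 + 6 (base 9). Lift 10: 100000003326. −1: 100000003325.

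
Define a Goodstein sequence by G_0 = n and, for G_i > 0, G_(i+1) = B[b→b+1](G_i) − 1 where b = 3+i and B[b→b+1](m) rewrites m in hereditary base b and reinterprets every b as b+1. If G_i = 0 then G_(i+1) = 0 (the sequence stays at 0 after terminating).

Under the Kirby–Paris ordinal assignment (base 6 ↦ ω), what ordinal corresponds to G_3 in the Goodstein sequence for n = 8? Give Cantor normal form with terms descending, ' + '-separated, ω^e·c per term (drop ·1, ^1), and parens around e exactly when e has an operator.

(0) 8|_3 = 2·3 + 2 ↦ 2·4 + 2|_4 = 10 ⇒ 9
(1) 9|_4 = 2·4 + 1 ↦ 2·5 + 1|_5 = 11 ⇒ 10
(2) 10|_5 = 2·5 ↦ 2·6|_6 = 12 ⇒ 11
(3) 11|_6 = 6 + 5 ↦ 7 + 5|_7 = 12 ⇒ 11

ω + 5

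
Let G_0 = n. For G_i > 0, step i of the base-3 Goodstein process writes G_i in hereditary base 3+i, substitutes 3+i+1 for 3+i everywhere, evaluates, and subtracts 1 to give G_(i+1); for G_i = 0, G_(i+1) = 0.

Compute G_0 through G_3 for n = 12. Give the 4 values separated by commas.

12, 19, 27, 37

G_0 = 12. HB_3(12) = 3^2 + 3. Bump = 20. G_1 = 19.
G_1 = 19. HB_4(19) = 4^2 + 3. Bump = 28. G_2 = 27.
G_2 = 27. HB_5(27) = 5^2 + 2. Bump = 38. G_3 = 37.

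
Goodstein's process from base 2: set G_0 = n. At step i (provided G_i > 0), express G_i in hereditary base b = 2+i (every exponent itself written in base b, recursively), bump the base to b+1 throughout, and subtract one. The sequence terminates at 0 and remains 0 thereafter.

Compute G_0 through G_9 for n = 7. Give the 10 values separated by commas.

G_0 = 7. HB_2(7) = 2^2 + 2 + 1. Bump = 31. G_1 = 30.
G_1 = 30. HB_3(30) = 3^3 + 3. Bump = 260. G_2 = 259.
G_2 = 259. HB_4(259) = 4^4 + 3. Bump = 3128. G_3 = 3127.
G_3 = 3127. HB_5(3127) = 5^5 + 2. Bump = 46658. G_4 = 46657.
G_4 = 46657. HB_6(46657) = 6^6 + 1. Bump = 823544. G_5 = 823543.
G_5 = 823543. HB_7(823543) = 7^7. Bump = 16777216. G_6 = 16777215.
G_6 = 16777215. HB_8(16777215) = 7·8^7 + 7·8^6 + 7·8^5 + 7·8^4 + 7·8^3 + 7·8^2 + 7·8 + 7. Bump = 37665880. G_7 = 37665879.
G_7 = 37665879. HB_9(37665879) = 7·9^7 + 7·9^6 + 7·9^5 + 7·9^4 + 7·9^3 + 7·9^2 + 7·9 + 6. Bump = 77777776. G_8 = 77777775.
G_8 = 77777775. HB_10(77777775) = 7·10^7 + 7·10^6 + 7·10^5 + 7·10^4 + 7·10^3 + 7·10^2 + 7·10 + 5. Bump = 150051214. G_9 = 150051213.

7, 30, 259, 3127, 46657, 823543, 16777215, 37665879, 77777775, 150051213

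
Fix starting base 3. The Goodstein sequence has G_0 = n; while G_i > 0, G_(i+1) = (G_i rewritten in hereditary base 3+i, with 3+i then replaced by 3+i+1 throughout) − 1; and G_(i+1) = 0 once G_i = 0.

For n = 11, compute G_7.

11 —HB3→ 3^2 + 2 —bump→ 4^2 + 2 = 18 —(−1)→ 17
17 —HB4→ 4^2 + 1 —bump→ 5^2 + 1 = 26 —(−1)→ 25
25 —HB5→ 5^2 —bump→ 6^2 = 36 —(−1)→ 35
35 —HB6→ 5·6 + 5 —bump→ 5·7 + 5 = 40 —(−1)→ 39
39 —HB7→ 5·7 + 4 —bump→ 5·8 + 4 = 44 —(−1)→ 43
43 —HB8→ 5·8 + 3 —bump→ 5·9 + 3 = 48 —(−1)→ 47
47 —HB9→ 5·9 + 2 —bump→ 5·10 + 2 = 52 —(−1)→ 51
51 —HB10→ 5·10 + 1 —bump→ 5·11 + 1 = 56 —(−1)→ 55

51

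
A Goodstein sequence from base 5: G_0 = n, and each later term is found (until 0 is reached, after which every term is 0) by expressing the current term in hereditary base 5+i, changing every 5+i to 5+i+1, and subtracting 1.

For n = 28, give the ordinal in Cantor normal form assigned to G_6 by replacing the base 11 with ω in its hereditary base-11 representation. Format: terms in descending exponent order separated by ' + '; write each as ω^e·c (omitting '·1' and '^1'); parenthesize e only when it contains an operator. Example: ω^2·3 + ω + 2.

(0) 28|_5 = 5^2 + 3 ↦ 6^2 + 3|_6 = 39 ⇒ 38
(1) 38|_6 = 6^2 + 2 ↦ 7^2 + 2|_7 = 51 ⇒ 50
(2) 50|_7 = 7^2 + 1 ↦ 8^2 + 1|_8 = 65 ⇒ 64
(3) 64|_8 = 8^2 ↦ 9^2|_9 = 81 ⇒ 80
(4) 80|_9 = 8·9 + 8 ↦ 8·10 + 8|_10 = 88 ⇒ 87
(5) 87|_10 = 8·10 + 7 ↦ 8·11 + 7|_11 = 95 ⇒ 94
(6) 94|_11 = 8·11 + 6 ↦ 8·12 + 6|_12 = 102 ⇒ 101

ω·8 + 6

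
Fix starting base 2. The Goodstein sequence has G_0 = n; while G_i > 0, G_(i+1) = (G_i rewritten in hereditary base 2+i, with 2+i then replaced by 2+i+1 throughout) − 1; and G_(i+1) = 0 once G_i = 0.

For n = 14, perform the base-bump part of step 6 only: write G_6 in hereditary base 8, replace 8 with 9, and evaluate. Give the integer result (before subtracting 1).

3487116549

base 2: 14 = 2^(2 + 1) + 2^2 + 2; at 3: 3^(3 + 1) + 3^3 + 3 = 111; next = 110
base 3: 110 = 3^(3 + 1) + 3^3 + 2; at 4: 4^(4 + 1) + 4^4 + 2 = 1282; next = 1281
base 4: 1281 = 4^(4 + 1) + 4^4 + 1; at 5: 5^(5 + 1) + 5^5 + 1 = 18751; next = 18750
base 5: 18750 = 5^(5 + 1) + 5^5; at 6: 6^(6 + 1) + 6^6 = 326592; next = 326591
base 6: 326591 = 6^(6 + 1) + 5·6^5 + 5·6^4 + 5·6^3 + 5·6^2 + 5·6 + 5; at 7: 7^(7 + 1) + 5·7^5 + 5·7^4 + 5·7^3 + 5·7^2 + 5·7 + 5 = 5862841; next = 5862840
base 7: 5862840 = 7^(7 + 1) + 5·7^5 + 5·7^4 + 5·7^3 + 5·7^2 + 5·7 + 4; at 8: 8^(8 + 1) + 5·8^5 + 5·8^4 + 5·8^3 + 5·8^2 + 5·8 + 4 = 134404972; next = 134404971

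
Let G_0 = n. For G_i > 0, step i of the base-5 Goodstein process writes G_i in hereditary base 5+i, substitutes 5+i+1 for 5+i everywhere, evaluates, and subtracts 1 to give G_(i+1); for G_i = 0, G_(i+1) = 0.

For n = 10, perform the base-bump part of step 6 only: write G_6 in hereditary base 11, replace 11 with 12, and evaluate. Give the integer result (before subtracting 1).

10 —HB5→ 2·5 —bump→ 2·6 = 12 —(−1)→ 11
11 —HB6→ 6 + 5 —bump→ 7 + 5 = 12 —(−1)→ 11
11 —HB7→ 7 + 4 —bump→ 8 + 4 = 12 —(−1)→ 11
11 —HB8→ 8 + 3 —bump→ 9 + 3 = 12 —(−1)→ 11
11 —HB9→ 9 + 2 —bump→ 10 + 2 = 12 —(−1)→ 11
11 —HB10→ 10 + 1 —bump→ 11 + 1 = 12 —(−1)→ 11

12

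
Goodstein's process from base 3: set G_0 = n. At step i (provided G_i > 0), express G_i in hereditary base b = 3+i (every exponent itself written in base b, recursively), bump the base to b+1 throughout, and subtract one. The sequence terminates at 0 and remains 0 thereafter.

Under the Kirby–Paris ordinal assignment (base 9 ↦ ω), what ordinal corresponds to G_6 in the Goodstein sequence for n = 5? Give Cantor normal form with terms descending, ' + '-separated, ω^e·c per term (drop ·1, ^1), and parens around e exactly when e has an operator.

G_0 = 5. HB_3(5) = 3 + 2. Bump = 6. G_1 = 5.
G_1 = 5. HB_4(5) = 4 + 1. Bump = 6. G_2 = 5.
G_2 = 5. HB_5(5) = 5. Bump = 6. G_3 = 5.
G_3 = 5. HB_6(5) = 5. Bump = 5. G_4 = 4.
G_4 = 4. HB_7(4) = 4. Bump = 4. G_5 = 3.
G_5 = 3. HB_8(3) = 3. Bump = 3. G_6 = 2.
G_6 = 2. HB_9(2) = 2. Bump = 2. G_7 = 1.

2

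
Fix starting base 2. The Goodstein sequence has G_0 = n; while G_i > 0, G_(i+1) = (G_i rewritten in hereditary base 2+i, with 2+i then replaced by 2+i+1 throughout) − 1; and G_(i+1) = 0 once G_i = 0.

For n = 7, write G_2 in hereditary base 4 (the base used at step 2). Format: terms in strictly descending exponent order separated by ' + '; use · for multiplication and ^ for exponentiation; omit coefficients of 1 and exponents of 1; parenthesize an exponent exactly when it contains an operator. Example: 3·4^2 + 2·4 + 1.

base 2: 7 = 2^2 + 2 + 1; at 3: 3^3 + 3 + 1 = 31; next = 30
base 3: 30 = 3^3 + 3; at 4: 4^4 + 4 = 260; next = 259
base 4: 259 = 4^4 + 3; at 5: 5^5 + 3 = 3128; next = 3127

4^4 + 3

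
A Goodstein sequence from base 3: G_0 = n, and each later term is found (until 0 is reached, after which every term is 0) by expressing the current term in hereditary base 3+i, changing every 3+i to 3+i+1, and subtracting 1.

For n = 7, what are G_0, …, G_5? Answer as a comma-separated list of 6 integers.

G_0 = 7. HB_3(7) = 2·3 + 1. Bump = 9. G_1 = 8.
G_1 = 8. HB_4(8) = 2·4. Bump = 10. G_2 = 9.
G_2 = 9. HB_5(9) = 5 + 4. Bump = 10. G_3 = 9.
G_3 = 9. HB_6(9) = 6 + 3. Bump = 10. G_4 = 9.
G_4 = 9. HB_7(9) = 7 + 2. Bump = 10. G_5 = 9.

7, 8, 9, 9, 9, 9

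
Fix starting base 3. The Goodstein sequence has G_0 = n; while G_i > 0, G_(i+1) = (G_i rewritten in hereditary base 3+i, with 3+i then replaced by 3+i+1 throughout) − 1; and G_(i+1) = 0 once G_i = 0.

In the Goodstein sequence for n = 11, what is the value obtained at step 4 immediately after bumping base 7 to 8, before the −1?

44

i=0: 11 = 3^2 + 2 (b=3); 3→4: 4^2 + 2 = 18; 18−1 = 17
i=1: 17 = 4^2 + 1 (b=4); 4→5: 5^2 + 1 = 26; 26−1 = 25
i=2: 25 = 5^2 (b=5); 5→6: 6^2 = 36; 36−1 = 35
i=3: 35 = 5·6 + 5 (b=6); 6→7: 5·7 + 5 = 40; 40−1 = 39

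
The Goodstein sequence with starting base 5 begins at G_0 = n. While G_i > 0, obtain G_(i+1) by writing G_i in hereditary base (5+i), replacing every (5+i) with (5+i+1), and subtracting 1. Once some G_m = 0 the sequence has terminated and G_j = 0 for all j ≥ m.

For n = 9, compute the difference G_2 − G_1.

base 5: 9 = 5 + 4; at 6: 6 + 4 = 10; next = 9
base 6: 9 = 6 + 3; at 7: 7 + 3 = 10; next = 9

0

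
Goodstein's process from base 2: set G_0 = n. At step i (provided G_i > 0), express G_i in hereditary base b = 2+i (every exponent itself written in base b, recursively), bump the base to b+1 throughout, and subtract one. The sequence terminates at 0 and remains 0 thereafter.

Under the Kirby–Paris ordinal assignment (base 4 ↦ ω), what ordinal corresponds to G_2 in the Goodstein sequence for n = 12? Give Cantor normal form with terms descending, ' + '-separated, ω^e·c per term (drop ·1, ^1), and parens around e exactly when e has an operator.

(0) 12|_2 = 2^(2 + 1) + 2^2 ↦ 3^(3 + 1) + 3^3|_3 = 108 ⇒ 107
(1) 107|_3 = 3^(3 + 1) + 2·3^2 + 2·3 + 2 ↦ 4^(4 + 1) + 2·4^2 + 2·4 + 2|_4 = 1066 ⇒ 1065
(2) 1065|_4 = 4^(4 + 1) + 2·4^2 + 2·4 + 1 ↦ 5^(5 + 1) + 2·5^2 + 2·5 + 1|_5 = 15686 ⇒ 15685

ω^(ω + 1) + ω^2·2 + ω·2 + 1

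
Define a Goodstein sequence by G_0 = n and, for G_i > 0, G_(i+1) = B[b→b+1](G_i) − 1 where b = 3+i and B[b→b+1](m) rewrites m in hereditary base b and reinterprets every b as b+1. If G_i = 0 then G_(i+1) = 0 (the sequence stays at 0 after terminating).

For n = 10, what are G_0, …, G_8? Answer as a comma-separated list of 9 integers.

G_0 = 10. HB_3(10) = 3^2 + 1. Bump = 17. G_1 = 16.
G_1 = 16. HB_4(16) = 4^2. Bump = 25. G_2 = 24.
G_2 = 24. HB_5(24) = 4·5 + 4. Bump = 28. G_3 = 27.
G_3 = 27. HB_6(27) = 4·6 + 3. Bump = 31. G_4 = 30.
G_4 = 30. HB_7(30) = 4·7 + 2. Bump = 34. G_5 = 33.
G_5 = 33. HB_8(33) = 4·8 + 1. Bump = 37. G_6 = 36.
G_6 = 36. HB_9(36) = 4·9. Bump = 40. G_7 = 39.
G_7 = 39. HB_10(39) = 3·10 + 9. Bump = 42. G_8 = 41.

10, 16, 24, 27, 30, 33, 36, 39, 41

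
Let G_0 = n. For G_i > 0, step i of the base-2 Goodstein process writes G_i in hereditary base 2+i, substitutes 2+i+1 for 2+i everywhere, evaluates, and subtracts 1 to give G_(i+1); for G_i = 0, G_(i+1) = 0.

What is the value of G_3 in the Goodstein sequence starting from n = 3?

2

G_0 = 3. HB_2(3) = 2 + 1. Bump = 4. G_1 = 3.
G_1 = 3. HB_3(3) = 3. Bump = 4. G_2 = 3.
G_2 = 3. HB_4(3) = 3. Bump = 3. G_3 = 2.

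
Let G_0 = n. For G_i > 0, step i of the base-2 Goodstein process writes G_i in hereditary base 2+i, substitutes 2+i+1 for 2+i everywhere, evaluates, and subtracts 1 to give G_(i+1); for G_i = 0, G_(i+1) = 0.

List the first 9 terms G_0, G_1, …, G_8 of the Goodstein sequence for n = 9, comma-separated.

9, 81, 1023, 9842, 140743, 2471826, 50333399, 1162263921, 30000003325

9 —HB2→ 2^(2 + 1) + 1 —bump→ 3^(3 + 1) + 1 = 82 —(−1)→ 81
81 —HB3→ 3^(3 + 1) —bump→ 4^(4 + 1) = 1024 —(−1)→ 1023
1023 —HB4→ 3·4^4 + 3·4^3 + 3·4^2 + 3·4 + 3 —bump→ 3·5^5 + 3·5^3 + 3·5^2 + 3·5 + 3 = 9843 —(−1)→ 9842
9842 —HB5→ 3·5^5 + 3·5^3 + 3·5^2 + 3·5 + 2 —bump→ 3·6^6 + 3·6^3 + 3·6^2 + 3·6 + 2 = 140744 —(−1)→ 140743
140743 —HB6→ 3·6^6 + 3·6^3 + 3·6^2 + 3·6 + 1 —bump→ 3·7^7 + 3·7^3 + 3·7^2 + 3·7 + 1 = 2471827 —(−1)→ 2471826
2471826 —HB7→ 3·7^7 + 3·7^3 + 3·7^2 + 3·7 —bump→ 3·8^8 + 3·8^3 + 3·8^2 + 3·8 = 50333400 —(−1)→ 50333399
50333399 —HB8→ 3·8^8 + 3·8^3 + 3·8^2 + 2·8 + 7 —bump→ 3·9^9 + 3·9^3 + 3·9^2 + 2·9 + 7 = 1162263922 —(−1)→ 1162263921
1162263921 —HB9→ 3·9^9 + 3·9^3 + 3·9^2 + 2·9 + 6 —bump→ 3·10^10 + 3·10^3 + 3·10^2 + 2·10 + 6 = 30000003326 —(−1)→ 30000003325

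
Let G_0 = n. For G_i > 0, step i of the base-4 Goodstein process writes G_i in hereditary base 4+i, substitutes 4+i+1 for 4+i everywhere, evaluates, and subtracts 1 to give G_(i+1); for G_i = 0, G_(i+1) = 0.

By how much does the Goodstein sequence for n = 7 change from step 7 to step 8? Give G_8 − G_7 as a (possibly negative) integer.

-1

[0] 7 ≡ 4 + 3 (base 4). Lift 5: 8. −1: 7.
[1] 7 ≡ 5 + 2 (base 5). Lift 6: 8. −1: 7.
[2] 7 ≡ 6 + 1 (base 6). Lift 7: 8. −1: 7.
[3] 7 ≡ 7 (base 7). Lift 8: 8. −1: 7.
[4] 7 ≡ 7 (base 8). Lift 9: 7. −1: 6.
[5] 6 ≡ 6 (base 9). Lift 10: 6. −1: 5.
[6] 5 ≡ 5 (base 10). Lift 11: 5. −1: 4.
[7] 4 ≡ 4 (base 11). Lift 12: 4. −1: 3.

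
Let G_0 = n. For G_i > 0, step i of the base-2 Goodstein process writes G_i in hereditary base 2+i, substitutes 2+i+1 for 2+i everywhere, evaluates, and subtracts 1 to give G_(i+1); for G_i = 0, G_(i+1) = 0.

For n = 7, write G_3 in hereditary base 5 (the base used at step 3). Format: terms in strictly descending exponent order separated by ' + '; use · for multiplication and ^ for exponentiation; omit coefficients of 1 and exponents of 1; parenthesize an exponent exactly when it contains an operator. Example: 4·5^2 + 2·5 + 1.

5^5 + 2

G_0 = 7. HB_2(7) = 2^2 + 2 + 1. Bump = 31. G_1 = 30.
G_1 = 30. HB_3(30) = 3^3 + 3. Bump = 260. G_2 = 259.
G_2 = 259. HB_4(259) = 4^4 + 3. Bump = 3128. G_3 = 3127.
G_3 = 3127. HB_5(3127) = 5^5 + 2. Bump = 46658. G_4 = 46657.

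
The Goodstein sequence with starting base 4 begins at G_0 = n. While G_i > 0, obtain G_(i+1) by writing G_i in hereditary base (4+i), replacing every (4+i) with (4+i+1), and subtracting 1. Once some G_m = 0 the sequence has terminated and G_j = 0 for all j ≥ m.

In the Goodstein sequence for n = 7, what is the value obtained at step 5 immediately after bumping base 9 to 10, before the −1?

6

[0] 7 ≡ 4 + 3 (base 4). Lift 5: 8. −1: 7.
[1] 7 ≡ 5 + 2 (base 5). Lift 6: 8. −1: 7.
[2] 7 ≡ 6 + 1 (base 6). Lift 7: 8. −1: 7.
[3] 7 ≡ 7 (base 7). Lift 8: 8. −1: 7.
[4] 7 ≡ 7 (base 8). Lift 9: 7. −1: 6.
[5] 6 ≡ 6 (base 9). Lift 10: 6. −1: 5.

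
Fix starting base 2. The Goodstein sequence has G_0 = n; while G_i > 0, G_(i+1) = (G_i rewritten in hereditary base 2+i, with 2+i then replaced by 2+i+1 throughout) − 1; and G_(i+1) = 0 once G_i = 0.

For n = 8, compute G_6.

33554571

base 2: 8 = 2^(2 + 1); at 3: 3^(3 + 1) = 81; next = 80
base 3: 80 = 2·3^3 + 2·3^2 + 2·3 + 2; at 4: 2·4^4 + 2·4^2 + 2·4 + 2 = 554; next = 553
base 4: 553 = 2·4^4 + 2·4^2 + 2·4 + 1; at 5: 2·5^5 + 2·5^2 + 2·5 + 1 = 6311; next = 6310
base 5: 6310 = 2·5^5 + 2·5^2 + 2·5; at 6: 2·6^6 + 2·6^2 + 2·6 = 93396; next = 93395
base 6: 93395 = 2·6^6 + 2·6^2 + 6 + 5; at 7: 2·7^7 + 2·7^2 + 7 + 5 = 1647196; next = 1647195
base 7: 1647195 = 2·7^7 + 2·7^2 + 7 + 4; at 8: 2·8^8 + 2·8^2 + 8 + 4 = 33554572; next = 33554571
base 8: 33554571 = 2·8^8 + 2·8^2 + 8 + 3; at 9: 2·9^9 + 2·9^2 + 9 + 3 = 774841152; next = 774841151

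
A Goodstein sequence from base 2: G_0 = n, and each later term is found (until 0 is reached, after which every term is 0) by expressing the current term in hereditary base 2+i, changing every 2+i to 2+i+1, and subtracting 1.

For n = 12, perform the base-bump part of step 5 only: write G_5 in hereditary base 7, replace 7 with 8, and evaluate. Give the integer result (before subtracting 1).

G_0=12  [base 2] 2^(2 + 1) + 2^2  →[2↦3]→  3^(3 + 1) + 3^3 = 108  −1 ⇒ G_1=107
G_1=107  [base 3] 3^(3 + 1) + 2·3^2 + 2·3 + 2  →[3↦4]→  4^(4 + 1) + 2·4^2 + 2·4 + 2 = 1066  −1 ⇒ G_2=1065
G_2=1065  [base 4] 4^(4 + 1) + 2·4^2 + 2·4 + 1  →[4↦5]→  5^(5 + 1) + 2·5^2 + 2·5 + 1 = 15686  −1 ⇒ G_3=15685
G_3=15685  [base 5] 5^(5 + 1) + 2·5^2 + 2·5  →[5↦6]→  6^(6 + 1) + 2·6^2 + 2·6 = 280020  −1 ⇒ G_4=280019
G_4=280019  [base 6] 6^(6 + 1) + 2·6^2 + 6 + 5  →[6↦7]→  7^(7 + 1) + 2·7^2 + 7 + 5 = 5764911  −1 ⇒ G_5=5764910
G_5=5764910  [base 7] 7^(7 + 1) + 2·7^2 + 7 + 4  →[7↦8]→  8^(8 + 1) + 2·8^2 + 8 + 4 = 134217868  −1 ⇒ G_6=134217867

134217868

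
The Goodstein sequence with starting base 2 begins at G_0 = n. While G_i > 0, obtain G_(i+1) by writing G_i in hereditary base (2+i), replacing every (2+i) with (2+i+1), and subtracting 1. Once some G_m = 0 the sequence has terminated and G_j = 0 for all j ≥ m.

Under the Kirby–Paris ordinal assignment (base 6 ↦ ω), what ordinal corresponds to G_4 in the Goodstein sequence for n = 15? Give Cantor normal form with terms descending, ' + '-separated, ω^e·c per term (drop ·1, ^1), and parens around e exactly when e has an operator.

G_0 = 15. HB_2(15) = 2^(2 + 1) + 2^2 + 2 + 1. Bump = 112. G_1 = 111.
G_1 = 111. HB_3(111) = 3^(3 + 1) + 3^3 + 3. Bump = 1284. G_2 = 1283.
G_2 = 1283. HB_4(1283) = 4^(4 + 1) + 4^4 + 3. Bump = 18753. G_3 = 18752.
G_3 = 18752. HB_5(18752) = 5^(5 + 1) + 5^5 + 2. Bump = 326594. G_4 = 326593.
G_4 = 326593. HB_6(326593) = 6^(6 + 1) + 6^6 + 1. Bump = 6588345. G_5 = 6588344.

ω^(ω + 1) + ω^ω + 1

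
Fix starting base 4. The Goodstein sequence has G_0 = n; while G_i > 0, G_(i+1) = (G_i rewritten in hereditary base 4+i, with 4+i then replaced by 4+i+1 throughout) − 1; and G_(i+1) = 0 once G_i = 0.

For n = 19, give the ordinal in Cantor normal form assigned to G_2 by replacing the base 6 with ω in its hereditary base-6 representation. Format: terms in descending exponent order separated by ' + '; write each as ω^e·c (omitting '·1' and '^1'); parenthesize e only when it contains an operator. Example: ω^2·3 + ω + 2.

ω^2 + 1

base 4: 19 = 4^2 + 3; at 5: 5^2 + 3 = 28; next = 27
base 5: 27 = 5^2 + 2; at 6: 6^2 + 2 = 38; next = 37
base 6: 37 = 6^2 + 1; at 7: 7^2 + 1 = 50; next = 49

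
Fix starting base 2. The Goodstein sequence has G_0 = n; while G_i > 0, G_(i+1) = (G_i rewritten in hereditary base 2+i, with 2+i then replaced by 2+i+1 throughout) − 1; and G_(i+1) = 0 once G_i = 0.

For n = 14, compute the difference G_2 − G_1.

1171

(0) 14|_2 = 2^(2 + 1) + 2^2 + 2 ↦ 3^(3 + 1) + 3^3 + 3|_3 = 111 ⇒ 110
(1) 110|_3 = 3^(3 + 1) + 3^3 + 2 ↦ 4^(4 + 1) + 4^4 + 2|_4 = 1282 ⇒ 1281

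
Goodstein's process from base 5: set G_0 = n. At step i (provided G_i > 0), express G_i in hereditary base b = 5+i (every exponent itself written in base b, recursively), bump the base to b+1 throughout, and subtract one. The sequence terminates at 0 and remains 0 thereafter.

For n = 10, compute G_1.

(0) 10|_5 = 2·5 ↦ 2·6|_6 = 12 ⇒ 11
(1) 11|_6 = 6 + 5 ↦ 7 + 5|_7 = 12 ⇒ 11

11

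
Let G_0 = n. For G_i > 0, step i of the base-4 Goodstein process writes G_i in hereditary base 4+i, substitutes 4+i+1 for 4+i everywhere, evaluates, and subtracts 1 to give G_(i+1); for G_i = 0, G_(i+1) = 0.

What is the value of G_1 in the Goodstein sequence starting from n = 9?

10

i=0: 9 = 2·4 + 1 (b=4); 4→5: 2·5 + 1 = 11; 11−1 = 10
i=1: 10 = 2·5 (b=5); 5→6: 2·6 = 12; 12−1 = 11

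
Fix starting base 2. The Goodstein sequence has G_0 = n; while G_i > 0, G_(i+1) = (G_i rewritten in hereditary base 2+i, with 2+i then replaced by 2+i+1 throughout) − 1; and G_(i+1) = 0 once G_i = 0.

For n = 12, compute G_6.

G_0 = 12. HB_2(12) = 2^(2 + 1) + 2^2. Bump = 108. G_1 = 107.
G_1 = 107. HB_3(107) = 3^(3 + 1) + 2·3^2 + 2·3 + 2. Bump = 1066. G_2 = 1065.
G_2 = 1065. HB_4(1065) = 4^(4 + 1) + 2·4^2 + 2·4 + 1. Bump = 15686. G_3 = 15685.
G_3 = 15685. HB_5(15685) = 5^(5 + 1) + 2·5^2 + 2·5. Bump = 280020. G_4 = 280019.
G_4 = 280019. HB_6(280019) = 6^(6 + 1) + 2·6^2 + 6 + 5. Bump = 5764911. G_5 = 5764910.
G_5 = 5764910. HB_7(5764910) = 7^(7 + 1) + 2·7^2 + 7 + 4. Bump = 134217868. G_6 = 134217867.
G_6 = 134217867. HB_8(134217867) = 8^(8 + 1) + 2·8^2 + 8 + 3. Bump = 3486784575. G_7 = 3486784574.

134217867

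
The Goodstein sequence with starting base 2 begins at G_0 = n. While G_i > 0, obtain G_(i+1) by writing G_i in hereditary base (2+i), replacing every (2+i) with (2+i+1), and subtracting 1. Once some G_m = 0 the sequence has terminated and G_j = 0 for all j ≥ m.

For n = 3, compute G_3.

G_0=3  [base 2] 2 + 1  →[2↦3]→  3 + 1 = 4  −1 ⇒ G_1=3
G_1=3  [base 3] 3  →[3↦4]→  4 = 4  −1 ⇒ G_2=3
G_2=3  [base 4] 3  →[4↦5]→  3 = 3  −1 ⇒ G_3=2
G_3=2  [base 5] 2  →[5↦6]→  2 = 2  −1 ⇒ G_4=1

2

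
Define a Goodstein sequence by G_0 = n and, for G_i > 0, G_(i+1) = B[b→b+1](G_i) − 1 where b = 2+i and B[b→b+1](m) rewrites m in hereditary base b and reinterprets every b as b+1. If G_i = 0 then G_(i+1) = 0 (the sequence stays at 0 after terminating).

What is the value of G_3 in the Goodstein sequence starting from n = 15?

18752

i=0: 15 = 2^(2 + 1) + 2^2 + 2 + 1 (b=2); 2→3: 3^(3 + 1) + 3^3 + 3 + 1 = 112; 112−1 = 111
i=1: 111 = 3^(3 + 1) + 3^3 + 3 (b=3); 3→4: 4^(4 + 1) + 4^4 + 4 = 1284; 1284−1 = 1283
i=2: 1283 = 4^(4 + 1) + 4^4 + 3 (b=4); 4→5: 5^(5 + 1) + 5^5 + 3 = 18753; 18753−1 = 18752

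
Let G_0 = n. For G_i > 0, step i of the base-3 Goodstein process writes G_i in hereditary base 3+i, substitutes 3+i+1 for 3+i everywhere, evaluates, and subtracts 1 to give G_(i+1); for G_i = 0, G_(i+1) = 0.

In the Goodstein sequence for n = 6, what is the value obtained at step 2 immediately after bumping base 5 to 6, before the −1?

8

[0] 6 ≡ 2·3 (base 3). Lift 4: 8. −1: 7.
[1] 7 ≡ 4 + 3 (base 4). Lift 5: 8. −1: 7.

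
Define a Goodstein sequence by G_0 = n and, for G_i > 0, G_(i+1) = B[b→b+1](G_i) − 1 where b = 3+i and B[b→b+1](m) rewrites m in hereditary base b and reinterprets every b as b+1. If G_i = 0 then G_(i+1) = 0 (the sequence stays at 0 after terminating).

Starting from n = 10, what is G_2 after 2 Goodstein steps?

24

G_0=10  [base 3] 3^2 + 1  →[3↦4]→  4^2 + 1 = 17  −1 ⇒ G_1=16
G_1=16  [base 4] 4^2  →[4↦5]→  5^2 = 25  −1 ⇒ G_2=24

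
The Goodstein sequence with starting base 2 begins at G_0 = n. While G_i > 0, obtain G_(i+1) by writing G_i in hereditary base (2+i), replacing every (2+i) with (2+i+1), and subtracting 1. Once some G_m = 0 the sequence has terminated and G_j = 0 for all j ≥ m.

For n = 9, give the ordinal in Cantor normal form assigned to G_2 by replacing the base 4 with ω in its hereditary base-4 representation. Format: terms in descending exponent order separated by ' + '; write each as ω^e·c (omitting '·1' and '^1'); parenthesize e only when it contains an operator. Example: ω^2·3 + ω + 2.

ω^ω·3 + ω^3·3 + ω^2·3 + ω·3 + 3

G_0 = 9. HB_2(9) = 2^(2 + 1) + 1. Bump = 82. G_1 = 81.
G_1 = 81. HB_3(81) = 3^(3 + 1). Bump = 1024. G_2 = 1023.
G_2 = 1023. HB_4(1023) = 3·4^4 + 3·4^3 + 3·4^2 + 3·4 + 3. Bump = 9843. G_3 = 9842.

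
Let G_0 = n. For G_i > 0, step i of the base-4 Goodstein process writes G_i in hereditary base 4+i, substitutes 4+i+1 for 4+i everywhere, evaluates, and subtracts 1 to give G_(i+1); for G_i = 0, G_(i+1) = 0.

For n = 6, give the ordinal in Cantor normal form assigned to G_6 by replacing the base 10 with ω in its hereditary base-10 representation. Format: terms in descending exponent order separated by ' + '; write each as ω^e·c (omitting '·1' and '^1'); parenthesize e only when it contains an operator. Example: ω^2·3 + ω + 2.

(0) 6|_4 = 4 + 2 ↦ 5 + 2|_5 = 7 ⇒ 6
(1) 6|_5 = 5 + 1 ↦ 6 + 1|_6 = 7 ⇒ 6
(2) 6|_6 = 6 ↦ 7|_7 = 7 ⇒ 6
(3) 6|_7 = 6 ↦ 6|_8 = 6 ⇒ 5
(4) 5|_8 = 5 ↦ 5|_9 = 5 ⇒ 4
(5) 4|_9 = 4 ↦ 4|_10 = 4 ⇒ 3

3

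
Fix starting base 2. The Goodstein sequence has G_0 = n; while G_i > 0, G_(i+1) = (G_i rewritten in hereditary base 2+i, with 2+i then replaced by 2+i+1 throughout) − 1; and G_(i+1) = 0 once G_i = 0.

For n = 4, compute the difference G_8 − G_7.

38

G_0 = 4. HB_2(4) = 2^2. Bump = 27. G_1 = 26.
G_1 = 26. HB_3(26) = 2·3^2 + 2·3 + 2. Bump = 42. G_2 = 41.
G_2 = 41. HB_4(41) = 2·4^2 + 2·4 + 1. Bump = 61. G_3 = 60.
G_3 = 60. HB_5(60) = 2·5^2 + 2·5. Bump = 84. G_4 = 83.
G_4 = 83. HB_6(83) = 2·6^2 + 6 + 5. Bump = 110. G_5 = 109.
G_5 = 109. HB_7(109) = 2·7^2 + 7 + 4. Bump = 140. G_6 = 139.
G_6 = 139. HB_8(139) = 2·8^2 + 8 + 3. Bump = 174. G_7 = 173.
G_7 = 173. HB_9(173) = 2·9^2 + 9 + 2. Bump = 212. G_8 = 211.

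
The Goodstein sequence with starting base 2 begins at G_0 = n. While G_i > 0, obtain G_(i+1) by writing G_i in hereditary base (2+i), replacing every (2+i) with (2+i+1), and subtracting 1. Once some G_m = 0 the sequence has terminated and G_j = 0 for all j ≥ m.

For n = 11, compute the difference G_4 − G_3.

[0] 11 ≡ 2^(2 + 1) + 2 + 1 (base 2). Lift 3: 85. −1: 84.
[1] 84 ≡ 3^(3 + 1) + 3 (base 3). Lift 4: 1028. −1: 1027.
[2] 1027 ≡ 4^(4 + 1) + 3 (base 4). Lift 5: 15628. −1: 15627.
[3] 15627 ≡ 5^(5 + 1) + 2 (base 5). Lift 6: 279938. −1: 279937.

264310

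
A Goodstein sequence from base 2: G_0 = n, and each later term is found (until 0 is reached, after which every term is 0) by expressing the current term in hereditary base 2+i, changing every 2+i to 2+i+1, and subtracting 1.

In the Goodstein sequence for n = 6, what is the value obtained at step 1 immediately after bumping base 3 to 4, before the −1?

258

base 2: 6 = 2^2 + 2; at 3: 3^3 + 3 = 30; next = 29
base 3: 29 = 3^3 + 2; at 4: 4^4 + 2 = 258; next = 257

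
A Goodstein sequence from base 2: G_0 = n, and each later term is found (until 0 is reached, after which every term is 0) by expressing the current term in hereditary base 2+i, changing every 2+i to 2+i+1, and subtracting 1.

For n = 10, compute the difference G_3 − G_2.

step 0: 10 = 2^(2 + 1) + 2; sub 3 for 2: 3^(3 + 1) + 3; = 84; G_1 = 84−1 = 83
step 1: 83 = 3^(3 + 1) + 2; sub 4 for 3: 4^(4 + 1) + 2; = 1026; G_2 = 1026−1 = 1025
step 2: 1025 = 4^(4 + 1) + 1; sub 5 for 4: 5^(5 + 1) + 1; = 15626; G_3 = 15626−1 = 15625

14600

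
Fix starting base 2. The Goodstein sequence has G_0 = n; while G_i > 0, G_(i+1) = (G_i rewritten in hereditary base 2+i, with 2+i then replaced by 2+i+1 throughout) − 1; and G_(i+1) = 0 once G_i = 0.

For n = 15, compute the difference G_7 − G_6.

G_0=15  [base 2] 2^(2 + 1) + 2^2 + 2 + 1  →[2↦3]→  3^(3 + 1) + 3^3 + 3 + 1 = 112  −1 ⇒ G_1=111
G_1=111  [base 3] 3^(3 + 1) + 3^3 + 3  →[3↦4]→  4^(4 + 1) + 4^4 + 4 = 1284  −1 ⇒ G_2=1283
G_2=1283  [base 4] 4^(4 + 1) + 4^4 + 3  →[4↦5]→  5^(5 + 1) + 5^5 + 3 = 18753  −1 ⇒ G_3=18752
G_3=18752  [base 5] 5^(5 + 1) + 5^5 + 2  →[5↦6]→  6^(6 + 1) + 6^6 + 2 = 326594  −1 ⇒ G_4=326593
G_4=326593  [base 6] 6^(6 + 1) + 6^6 + 1  →[6↦7]→  7^(7 + 1) + 7^7 + 1 = 6588345  −1 ⇒ G_5=6588344
G_5=6588344  [base 7] 7^(7 + 1) + 7^7  →[7↦8]→  8^(8 + 1) + 8^8 = 150994944  −1 ⇒ G_6=150994943
G_6=150994943  [base 8] 8^(8 + 1) + 7·8^7 + 7·8^6 + 7·8^5 + 7·8^4 + 7·8^3 + 7·8^2 + 7·8 + 7  →[8↦9]→  9^(9 + 1) + 7·9^7 + 7·9^6 + 7·9^5 + 7·9^4 + 7·9^3 + 7·9^2 + 7·9 + 7 = 3524450281  −1 ⇒ G_7=3524450280

3373455337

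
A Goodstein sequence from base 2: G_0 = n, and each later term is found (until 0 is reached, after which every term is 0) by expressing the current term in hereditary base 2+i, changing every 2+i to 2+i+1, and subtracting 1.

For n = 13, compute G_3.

16092

G_0=13  [base 2] 2^(2 + 1) + 2^2 + 1  →[2↦3]→  3^(3 + 1) + 3^3 + 1 = 109  −1 ⇒ G_1=108
G_1=108  [base 3] 3^(3 + 1) + 3^3  →[3↦4]→  4^(4 + 1) + 4^4 = 1280  −1 ⇒ G_2=1279
G_2=1279  [base 4] 4^(4 + 1) + 3·4^3 + 3·4^2 + 3·4 + 3  →[4↦5]→  5^(5 + 1) + 3·5^3 + 3·5^2 + 3·5 + 3 = 16093  −1 ⇒ G_3=16092
G_3=16092  [base 5] 5^(5 + 1) + 3·5^3 + 3·5^2 + 3·5 + 2  →[5↦6]→  6^(6 + 1) + 3·6^3 + 3·6^2 + 3·6 + 2 = 280712  −1 ⇒ G_4=280711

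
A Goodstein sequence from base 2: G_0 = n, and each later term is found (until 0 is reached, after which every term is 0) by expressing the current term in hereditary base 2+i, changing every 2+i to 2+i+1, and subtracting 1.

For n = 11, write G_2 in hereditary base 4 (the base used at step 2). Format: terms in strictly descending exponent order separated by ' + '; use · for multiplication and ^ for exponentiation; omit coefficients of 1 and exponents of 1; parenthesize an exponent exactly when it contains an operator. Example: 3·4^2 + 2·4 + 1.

(0) 11|_2 = 2^(2 + 1) + 2 + 1 ↦ 3^(3 + 1) + 3 + 1|_3 = 85 ⇒ 84
(1) 84|_3 = 3^(3 + 1) + 3 ↦ 4^(4 + 1) + 4|_4 = 1028 ⇒ 1027
(2) 1027|_4 = 4^(4 + 1) + 3 ↦ 5^(5 + 1) + 3|_5 = 15628 ⇒ 15627

4^(4 + 1) + 3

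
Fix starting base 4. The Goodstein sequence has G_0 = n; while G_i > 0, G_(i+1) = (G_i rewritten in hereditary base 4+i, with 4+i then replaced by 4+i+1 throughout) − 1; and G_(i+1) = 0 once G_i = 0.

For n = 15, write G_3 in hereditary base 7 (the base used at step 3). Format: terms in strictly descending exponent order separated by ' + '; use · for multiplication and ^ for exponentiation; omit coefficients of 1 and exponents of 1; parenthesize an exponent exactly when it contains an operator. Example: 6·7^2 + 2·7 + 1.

3·7

[0] 15 ≡ 3·4 + 3 (base 4). Lift 5: 18. −1: 17.
[1] 17 ≡ 3·5 + 2 (base 5). Lift 6: 20. −1: 19.
[2] 19 ≡ 3·6 + 1 (base 6). Lift 7: 22. −1: 21.
[3] 21 ≡ 3·7 (base 7). Lift 8: 24. −1: 23.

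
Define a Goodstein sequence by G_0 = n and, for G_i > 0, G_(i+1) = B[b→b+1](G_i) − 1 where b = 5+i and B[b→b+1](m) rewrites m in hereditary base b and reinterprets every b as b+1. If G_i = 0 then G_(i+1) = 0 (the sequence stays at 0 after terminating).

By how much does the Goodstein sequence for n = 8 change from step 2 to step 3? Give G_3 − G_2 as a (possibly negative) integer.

0

step 0: 8 = 5 + 3; sub 6 for 5: 6 + 3; = 9; G_1 = 9−1 = 8
step 1: 8 = 6 + 2; sub 7 for 6: 7 + 2; = 9; G_2 = 9−1 = 8
step 2: 8 = 7 + 1; sub 8 for 7: 8 + 1; = 9; G_3 = 9−1 = 8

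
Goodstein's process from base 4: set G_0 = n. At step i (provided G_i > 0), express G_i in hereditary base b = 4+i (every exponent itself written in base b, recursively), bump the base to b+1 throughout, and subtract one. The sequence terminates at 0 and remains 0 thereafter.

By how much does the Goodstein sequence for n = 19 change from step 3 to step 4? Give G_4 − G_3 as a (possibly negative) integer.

14

step 0: 19 = 4^2 + 3; sub 5 for 4: 5^2 + 3; = 28; G_1 = 28−1 = 27
step 1: 27 = 5^2 + 2; sub 6 for 5: 6^2 + 2; = 38; G_2 = 38−1 = 37
step 2: 37 = 6^2 + 1; sub 7 for 6: 7^2 + 1; = 50; G_3 = 50−1 = 49
step 3: 49 = 7^2; sub 8 for 7: 8^2; = 64; G_4 = 64−1 = 63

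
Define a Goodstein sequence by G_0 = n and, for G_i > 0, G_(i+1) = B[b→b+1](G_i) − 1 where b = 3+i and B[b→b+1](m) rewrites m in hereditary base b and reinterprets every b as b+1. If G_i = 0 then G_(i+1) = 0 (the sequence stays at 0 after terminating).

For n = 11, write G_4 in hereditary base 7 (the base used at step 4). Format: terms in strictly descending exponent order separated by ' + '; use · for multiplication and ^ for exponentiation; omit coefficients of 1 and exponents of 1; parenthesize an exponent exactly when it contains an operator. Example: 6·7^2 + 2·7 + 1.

5·7 + 4

base 3: 11 = 3^2 + 2; at 4: 4^2 + 2 = 18; next = 17
base 4: 17 = 4^2 + 1; at 5: 5^2 + 1 = 26; next = 25
base 5: 25 = 5^2; at 6: 6^2 = 36; next = 35
base 6: 35 = 5·6 + 5; at 7: 5·7 + 5 = 40; next = 39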